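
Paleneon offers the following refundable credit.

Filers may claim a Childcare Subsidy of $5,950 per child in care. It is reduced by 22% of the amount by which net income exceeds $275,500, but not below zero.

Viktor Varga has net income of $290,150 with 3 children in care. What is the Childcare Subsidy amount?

Childcare Subsidy: base = 3 × $5,950 = $17,850. 22% of the $14,650 excess over $275,500 is $3,223; credit = $17,850 − $3,223 = $14,627.

$14,627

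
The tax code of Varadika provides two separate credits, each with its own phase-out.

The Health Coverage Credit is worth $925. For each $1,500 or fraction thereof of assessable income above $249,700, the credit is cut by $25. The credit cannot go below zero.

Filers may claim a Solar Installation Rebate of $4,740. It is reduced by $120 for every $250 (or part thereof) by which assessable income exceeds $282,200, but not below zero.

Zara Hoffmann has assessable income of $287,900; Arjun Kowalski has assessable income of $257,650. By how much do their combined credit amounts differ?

Zara ($287,900): Health Coverage Credit: income exceeds $249,700 by $38,200, which is 26 full-or-partial $1,500 increments; reduction = 26 × $25 = $650, leaving $275. Solar Installation Rebate: income exceeds $282,200 by $5,700, which is 23 full-or-partial $250 increments; reduction = 23 × $120 = $2,760, leaving $1,980. total $275 + $1,980 = $2,255
Arjun ($257,650): Health Coverage Credit: income exceeds $249,700 by $7,950, which is 6 full-or-partial $1,500 increments; reduction = 6 × $25 = $150, leaving $775. Solar Installation Rebate: $257,650 is at or below the $282,200 threshold, so the full $4,740 applies. total $775 + $4,740 = $5,515
Difference: |$2,255 − $5,515| = $3,260.

$3,260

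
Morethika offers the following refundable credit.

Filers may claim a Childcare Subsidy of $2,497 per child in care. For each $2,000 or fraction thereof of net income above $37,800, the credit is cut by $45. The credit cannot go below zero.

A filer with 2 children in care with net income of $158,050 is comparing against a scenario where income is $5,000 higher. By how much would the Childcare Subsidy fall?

$90

At $158,050 — base = 2 × $2,497 = $4,994. income exceeds $37,800 by $120,250, which is 61 full-or-partial $2,000 increments; reduction = 61 × $45 = $2,745, leaving $2,249.
At $163,050 — base = 2 × $2,497 = $4,994. income exceeds $37,800 by $125,250, which is 63 full-or-partial $2,000 increments; reduction = 63 × $45 = $2,835, leaving $2,159.
Lost: $2,249 − $2,159 = $90.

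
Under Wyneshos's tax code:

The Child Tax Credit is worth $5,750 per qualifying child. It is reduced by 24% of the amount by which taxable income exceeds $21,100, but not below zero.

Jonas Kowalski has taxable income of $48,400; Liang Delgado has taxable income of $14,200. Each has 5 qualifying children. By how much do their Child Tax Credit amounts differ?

Jonas ($48,400): Child Tax Credit: base = 5 × $5,750 = $28,750. 24% of the $27,300 excess over $21,100 is $6,552; credit = $28,750 − $6,552 = $22,198.
Liang ($14,200): Child Tax Credit: base = 5 × $5,750 = $28,750. $14,200 is at or below the $21,100 threshold, so the full $28,750 applies.
Difference: |$22,198 − $28,750| = $6,552.

$6,552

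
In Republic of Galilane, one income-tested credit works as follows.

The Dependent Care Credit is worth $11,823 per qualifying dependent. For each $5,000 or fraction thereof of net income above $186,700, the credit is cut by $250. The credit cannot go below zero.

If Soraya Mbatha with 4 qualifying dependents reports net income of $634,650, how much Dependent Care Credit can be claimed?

$24,792

Dependent Care Credit: base = 4 × $11,823 = $47,292. income exceeds $186,700 by $447,950, which is 90 full-or-partial $5,000 increments; reduction = 90 × $250 = $22,500, leaving $24,792.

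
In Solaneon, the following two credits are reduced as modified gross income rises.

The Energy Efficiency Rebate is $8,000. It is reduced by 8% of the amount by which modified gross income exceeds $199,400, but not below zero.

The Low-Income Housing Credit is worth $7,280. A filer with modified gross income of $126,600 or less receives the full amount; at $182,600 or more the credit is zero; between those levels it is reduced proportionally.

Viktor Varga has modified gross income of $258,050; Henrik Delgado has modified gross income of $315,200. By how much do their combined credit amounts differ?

$3,308

Viktor ($258,050): Energy Efficiency Rebate: 8% of the $58,650 excess over $199,400 is $4,692; credit = $8,000 − $4,692 = $3,308. Low-Income Housing Credit: $258,050 is at or above $182,600, so the credit is $0. total $3,308 + $0 = $3,308
Henrik ($315,200): Energy Efficiency Rebate: 8% of the $115,800 excess over $199,400 is $9,264 ≥ base, so the credit is $0. Low-Income Housing Credit: $315,200 is at or above $182,600, so the credit is $0. total $0 + $0 = $0
Difference: |$3,308 − $0| = $3,308.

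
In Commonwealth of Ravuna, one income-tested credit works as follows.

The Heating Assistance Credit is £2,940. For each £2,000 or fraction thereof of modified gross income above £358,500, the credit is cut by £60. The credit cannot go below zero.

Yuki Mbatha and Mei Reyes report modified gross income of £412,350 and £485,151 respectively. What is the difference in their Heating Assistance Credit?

Yuki (£412,350): Heating Assistance Credit: income exceeds £358,500 by £53,850, which is 27 full-or-partial £2,000 increments; reduction = 27 × £60 = £1,620, leaving £1,320.
Mei (£485,151): Heating Assistance Credit: income exceeds £358,500 by £126,651 → 64 increments × £60 = £3,840 ≥ base, so the credit is £0.
Difference: |£1,320 − £0| = £1,320.

£1,320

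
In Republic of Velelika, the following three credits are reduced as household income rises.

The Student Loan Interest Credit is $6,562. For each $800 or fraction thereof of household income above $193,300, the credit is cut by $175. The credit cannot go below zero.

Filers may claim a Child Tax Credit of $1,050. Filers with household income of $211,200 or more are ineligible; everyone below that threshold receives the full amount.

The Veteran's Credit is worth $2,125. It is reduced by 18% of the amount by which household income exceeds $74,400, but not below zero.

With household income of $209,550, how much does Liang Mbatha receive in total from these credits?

$3,937

Student Loan Interest Credit: income exceeds $193,300 by $16,250, which is 21 full-or-partial $800 increments; reduction = 21 × $175 = $3,675, leaving $2,887.
Child Tax Credit: $209,550 is below the $211,200 cutoff, so the full $1,050 applies.
Veteran's Credit: 18% of the $135,150 excess over $74,400 is $24,327 ≥ base, so the credit is $0.
Total: $2,887 + $1,050 + $0 = $3,937.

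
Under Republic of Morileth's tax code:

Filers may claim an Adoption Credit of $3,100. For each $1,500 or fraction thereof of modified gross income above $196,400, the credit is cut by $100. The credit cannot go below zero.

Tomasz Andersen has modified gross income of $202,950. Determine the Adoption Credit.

$2,600

Adoption Credit: income exceeds $196,400 by $6,550, which is 5 full-or-partial $1,500 increments; reduction = 5 × $100 = $500, leaving $2,600.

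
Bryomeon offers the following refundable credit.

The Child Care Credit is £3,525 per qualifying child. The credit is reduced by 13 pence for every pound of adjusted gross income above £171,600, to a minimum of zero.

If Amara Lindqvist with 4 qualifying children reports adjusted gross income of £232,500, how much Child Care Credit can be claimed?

£6,183

Child Care Credit: base = 4 × £3,525 = £14,100. 13% of the £60,900 excess over £171,600 is £7,917; credit = £14,100 − £7,917 = £6,183.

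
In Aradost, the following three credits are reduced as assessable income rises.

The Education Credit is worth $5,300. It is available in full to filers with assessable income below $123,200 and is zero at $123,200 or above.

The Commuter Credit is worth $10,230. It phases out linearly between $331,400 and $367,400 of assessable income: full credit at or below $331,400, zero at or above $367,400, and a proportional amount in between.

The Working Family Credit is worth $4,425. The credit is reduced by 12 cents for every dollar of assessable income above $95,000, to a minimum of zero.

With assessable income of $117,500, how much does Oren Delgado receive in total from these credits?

$17,255

Education Credit: $117,500 is below the $123,200 cutoff, so the full $5,300 applies.
Commuter Credit: $117,500 is at or below the $331,400 threshold, so the full $10,230 applies.
Working Family Credit: 12% of the $22,500 excess over $95,000 is $2,700; credit = $4,425 − $2,700 = $1,725.
Total: $5,300 + $10,230 + $1,725 = $17,255.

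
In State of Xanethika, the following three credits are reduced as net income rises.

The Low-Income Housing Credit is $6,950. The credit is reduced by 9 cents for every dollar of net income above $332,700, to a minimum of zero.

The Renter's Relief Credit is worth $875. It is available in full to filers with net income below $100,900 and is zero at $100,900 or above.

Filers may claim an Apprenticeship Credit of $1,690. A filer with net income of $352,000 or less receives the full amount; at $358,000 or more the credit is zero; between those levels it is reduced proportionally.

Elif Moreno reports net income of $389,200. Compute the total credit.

$1,865

Low-Income Housing Credit: 9% of the $56,500 excess over $332,700 is $5,085; credit = $6,950 − $5,085 = $1,865.
Renter's Relief Credit: $389,200 meets or exceeds the $100,900 cutoff, so the credit is $0.
Apprenticeship Credit: $389,200 is at or above $358,000, so the credit is $0.
Total: $1,865 + $0 + $0 = $1,865.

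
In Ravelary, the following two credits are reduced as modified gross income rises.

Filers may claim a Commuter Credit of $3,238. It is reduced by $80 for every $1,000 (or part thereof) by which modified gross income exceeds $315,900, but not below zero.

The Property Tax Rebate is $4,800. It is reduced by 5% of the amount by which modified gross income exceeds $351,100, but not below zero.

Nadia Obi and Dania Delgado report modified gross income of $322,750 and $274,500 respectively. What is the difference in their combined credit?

Nadia ($322,750): Commuter Credit: income exceeds $315,900 by $6,850, which is 7 full-or-partial $1,000 increments; reduction = 7 × $80 = $560, leaving $2,678. Property Tax Rebate: $322,750 is at or below the $351,100 threshold, so the full $4,800 applies. total $2,678 + $4,800 = $7,478
Dania ($274,500): Commuter Credit: $274,500 is at or below the $315,900 threshold, so the full $3,238 applies. Property Tax Rebate: $274,500 is at or below the $351,100 threshold, so the full $4,800 applies. total $3,238 + $4,800 = $8,038
Difference: |$7,478 − $8,038| = $560.

$560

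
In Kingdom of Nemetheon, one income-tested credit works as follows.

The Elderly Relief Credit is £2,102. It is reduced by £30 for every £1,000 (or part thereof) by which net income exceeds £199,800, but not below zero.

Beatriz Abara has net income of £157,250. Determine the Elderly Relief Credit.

Elderly Relief Credit: £157,250 is at or below the £199,800 threshold, so the full £2,102 applies.

£2,102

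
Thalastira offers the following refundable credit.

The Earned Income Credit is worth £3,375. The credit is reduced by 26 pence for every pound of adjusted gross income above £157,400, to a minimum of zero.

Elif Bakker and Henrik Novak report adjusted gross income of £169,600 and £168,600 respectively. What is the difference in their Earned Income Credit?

£260

Elif (£169,600): Earned Income Credit: 26% of the £12,200 excess over £157,400 is £3,172; credit = £3,375 − £3,172 = £203.
Henrik (£168,600): Earned Income Credit: 26% of the £11,200 excess over £157,400 is £2,912; credit = £3,375 − £2,912 = £463.
Difference: |£203 − £463| = £260.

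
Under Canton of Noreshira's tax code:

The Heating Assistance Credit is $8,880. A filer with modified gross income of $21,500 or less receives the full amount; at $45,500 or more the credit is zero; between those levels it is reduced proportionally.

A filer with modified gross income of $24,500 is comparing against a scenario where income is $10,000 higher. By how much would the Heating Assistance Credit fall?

At $24,500 — $24,500 is $3,000 into a $24,000 phase-out range, leaving 21,000/24,000 of the credit: $8,880 × 21,000/24,000 = $7,770.
At $34,500 — $34,500 is $13,000 into a $24,000 phase-out range, leaving 11,000/24,000 of the credit: $8,880 × 11,000/24,000 = $4,070.
Lost: $7,770 − $4,070 = $3,700.

$3,700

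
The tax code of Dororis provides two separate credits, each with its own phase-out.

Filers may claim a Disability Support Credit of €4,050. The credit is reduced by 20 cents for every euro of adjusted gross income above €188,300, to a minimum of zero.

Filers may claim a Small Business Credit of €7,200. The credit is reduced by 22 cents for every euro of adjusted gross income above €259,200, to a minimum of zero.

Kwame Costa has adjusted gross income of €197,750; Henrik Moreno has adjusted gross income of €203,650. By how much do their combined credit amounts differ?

€1,180

Kwame (€197,750): Disability Support Credit: 20% of the €9,450 excess over €188,300 is €1,890; credit = €4,050 − €1,890 = €2,160. Small Business Credit: €197,750 is at or below the €259,200 threshold, so the full €7,200 applies. total €2,160 + €7,200 = €9,360
Henrik (€203,650): Disability Support Credit: 20% of the €15,350 excess over €188,300 is €3,070; credit = €4,050 − €3,070 = €980. Small Business Credit: €203,650 is at or below the €259,200 threshold, so the full €7,200 applies. total €980 + €7,200 = €8,180
Difference: |€9,360 − €8,180| = €1,180.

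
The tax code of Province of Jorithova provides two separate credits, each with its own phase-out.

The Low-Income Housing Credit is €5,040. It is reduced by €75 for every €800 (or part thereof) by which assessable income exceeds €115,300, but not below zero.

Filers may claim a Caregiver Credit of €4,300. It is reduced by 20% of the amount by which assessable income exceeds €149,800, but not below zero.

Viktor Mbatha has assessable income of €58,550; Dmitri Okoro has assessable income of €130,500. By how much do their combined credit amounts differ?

Viktor (€58,550): Low-Income Housing Credit: €58,550 is at or below the €115,300 threshold, so the full €5,040 applies. Caregiver Credit: €58,550 is at or below the €149,800 threshold, so the full €4,300 applies. total €5,040 + €4,300 = €9,340
Dmitri (€130,500): Low-Income Housing Credit: income exceeds €115,300 by €15,200, which is 19 full-or-partial €800 increments; reduction = 19 × €75 = €1,425, leaving €3,615. Caregiver Credit: €130,500 is at or below the €149,800 threshold, so the full €4,300 applies. total €3,615 + €4,300 = €7,915
Difference: |€9,340 − €7,915| = €1,425.

€1,425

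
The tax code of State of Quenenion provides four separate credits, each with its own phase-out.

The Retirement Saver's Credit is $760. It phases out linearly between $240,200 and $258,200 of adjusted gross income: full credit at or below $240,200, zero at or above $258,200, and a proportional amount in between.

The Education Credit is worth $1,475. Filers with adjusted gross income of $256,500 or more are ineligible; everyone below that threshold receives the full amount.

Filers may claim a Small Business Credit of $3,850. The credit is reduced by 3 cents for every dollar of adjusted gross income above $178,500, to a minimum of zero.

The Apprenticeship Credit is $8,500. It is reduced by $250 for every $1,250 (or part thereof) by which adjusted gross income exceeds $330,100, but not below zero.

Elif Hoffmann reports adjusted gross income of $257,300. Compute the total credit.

$10,024

Retirement Saver's Credit: $257,300 is $17,100 into a $18,000 phase-out range, leaving 900/18,000 of the credit: $760 × 900/18,000 = $38.
Education Credit: $257,300 meets or exceeds the $256,500 cutoff, so the credit is $0.
Small Business Credit: 3% of the $78,800 excess over $178,500 is $2,364; credit = $3,850 − $2,364 = $1,486.
Apprenticeship Credit: $257,300 is at or below the $330,100 threshold, so the full $8,500 applies.
Total: $38 + $0 + $1,486 + $8,500 = $10,024.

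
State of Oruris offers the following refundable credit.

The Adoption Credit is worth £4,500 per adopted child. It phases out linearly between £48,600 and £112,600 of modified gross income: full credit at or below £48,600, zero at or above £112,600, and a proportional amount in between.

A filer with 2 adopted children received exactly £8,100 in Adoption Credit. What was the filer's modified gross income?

£55,000

Full credit = 2 × £4,500 = £9,000.
£8,100 is 8,100/9,000 of the full £9,000, so 900/9,000 of the £64,000 range has been used: income = £48,600 + £64,000 × 900/9,000 = £55,000.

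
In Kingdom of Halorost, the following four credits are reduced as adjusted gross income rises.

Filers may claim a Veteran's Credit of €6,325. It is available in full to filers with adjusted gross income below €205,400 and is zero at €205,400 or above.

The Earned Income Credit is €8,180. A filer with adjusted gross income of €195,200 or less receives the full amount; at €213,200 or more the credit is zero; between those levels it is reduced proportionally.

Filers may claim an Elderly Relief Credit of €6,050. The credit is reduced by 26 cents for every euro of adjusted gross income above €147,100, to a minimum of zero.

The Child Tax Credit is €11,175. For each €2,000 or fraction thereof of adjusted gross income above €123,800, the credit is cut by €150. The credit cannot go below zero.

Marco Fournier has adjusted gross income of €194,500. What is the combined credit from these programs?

€20,280

Veteran's Credit: €194,500 is below the €205,400 cutoff, so the full €6,325 applies.
Earned Income Credit: €194,500 is at or below the €195,200 threshold, so the full €8,180 applies.
Elderly Relief Credit: 26% of the €47,400 excess over €147,100 is €12,324 ≥ base, so the credit is €0.
Child Tax Credit: income exceeds €123,800 by €70,700, which is 36 full-or-partial €2,000 increments; reduction = 36 × €150 = €5,400, leaving €5,775.
Total: €6,325 + €8,180 + €0 + €5,775 = €20,280.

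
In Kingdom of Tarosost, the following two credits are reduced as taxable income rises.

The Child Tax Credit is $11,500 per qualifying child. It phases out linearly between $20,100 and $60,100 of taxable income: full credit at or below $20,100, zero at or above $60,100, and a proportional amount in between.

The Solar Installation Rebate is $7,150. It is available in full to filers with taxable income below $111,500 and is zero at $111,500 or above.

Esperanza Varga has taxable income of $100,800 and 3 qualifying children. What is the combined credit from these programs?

$7,150

Child Tax Credit: base = 3 × $11,500 = $34,500. $100,800 is at or above $60,100, so the credit is $0.
Solar Installation Rebate: $100,800 is below the $111,500 cutoff, so the full $7,150 applies.
Total: $0 + $7,150 = $7,150.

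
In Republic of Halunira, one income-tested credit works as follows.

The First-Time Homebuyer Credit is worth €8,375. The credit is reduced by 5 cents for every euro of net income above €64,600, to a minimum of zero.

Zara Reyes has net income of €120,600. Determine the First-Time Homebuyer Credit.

€5,575

First-Time Homebuyer Credit: 5% of the €56,000 excess over €64,600 is €2,800; credit = €8,375 − €2,800 = €5,575.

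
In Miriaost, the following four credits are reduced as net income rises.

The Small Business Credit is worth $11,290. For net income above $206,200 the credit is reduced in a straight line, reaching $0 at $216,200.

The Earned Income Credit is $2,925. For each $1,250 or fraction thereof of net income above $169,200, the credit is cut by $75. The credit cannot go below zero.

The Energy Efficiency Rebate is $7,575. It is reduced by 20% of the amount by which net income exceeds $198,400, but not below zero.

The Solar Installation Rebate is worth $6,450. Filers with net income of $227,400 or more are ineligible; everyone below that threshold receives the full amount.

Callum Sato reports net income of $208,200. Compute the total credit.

$21,622

Small Business Credit: $208,200 is $2,000 into a $10,000 phase-out range, leaving 8,000/10,000 of the credit: $11,290 × 8,000/10,000 = $9,032.
Earned Income Credit: income exceeds $169,200 by $39,000, which is 32 full-or-partial $1,250 increments; reduction = 32 × $75 = $2,400, leaving $525.
Energy Efficiency Rebate: 20% of the $9,800 excess over $198,400 is $1,960; credit = $7,575 − $1,960 = $5,615.
Solar Installation Rebate: $208,200 is below the $227,400 cutoff, so the full $6,450 applies.
Total: $9,032 + $525 + $5,615 + $6,450 = $21,622.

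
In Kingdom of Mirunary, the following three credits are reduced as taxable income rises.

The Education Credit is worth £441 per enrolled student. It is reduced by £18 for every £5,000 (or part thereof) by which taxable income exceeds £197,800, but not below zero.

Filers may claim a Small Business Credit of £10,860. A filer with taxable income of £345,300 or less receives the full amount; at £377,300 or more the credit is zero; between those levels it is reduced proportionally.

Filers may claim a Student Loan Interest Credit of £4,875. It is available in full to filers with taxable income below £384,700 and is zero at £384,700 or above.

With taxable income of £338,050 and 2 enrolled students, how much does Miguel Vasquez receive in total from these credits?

£16,095

Education Credit: base = 2 × £441 = £882. income exceeds £197,800 by £140,250, which is 29 full-or-partial £5,000 increments; reduction = 29 × £18 = £522, leaving £360.
Small Business Credit: £338,050 is at or below the £345,300 threshold, so the full £10,860 applies.
Student Loan Interest Credit: £338,050 is below the £384,700 cutoff, so the full £4,875 applies.
Total: £360 + £10,860 + £4,875 = £16,095.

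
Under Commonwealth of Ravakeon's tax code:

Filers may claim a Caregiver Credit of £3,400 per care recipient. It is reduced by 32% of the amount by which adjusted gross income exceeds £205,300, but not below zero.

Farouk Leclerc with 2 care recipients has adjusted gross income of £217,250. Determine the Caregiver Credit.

Caregiver Credit: base = 2 × £3,400 = £6,800. 32% of the £11,950 excess over £205,300 is £3,824; credit = £6,800 − £3,824 = £2,976.

£2,976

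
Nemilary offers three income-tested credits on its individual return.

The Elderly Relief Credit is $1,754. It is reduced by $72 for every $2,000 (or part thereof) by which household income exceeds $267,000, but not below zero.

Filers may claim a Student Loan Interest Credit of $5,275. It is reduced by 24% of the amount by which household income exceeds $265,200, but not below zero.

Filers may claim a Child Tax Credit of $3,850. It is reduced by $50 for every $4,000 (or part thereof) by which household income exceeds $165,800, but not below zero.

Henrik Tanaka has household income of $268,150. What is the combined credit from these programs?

Elderly Relief Credit: income exceeds $267,000 by $1,150, which is 1 full-or-partial $2,000 increment; reduction = 1 × $72 = $72, leaving $1,682.
Student Loan Interest Credit: 24% of the $2,950 excess over $265,200 is $708; credit = $5,275 − $708 = $4,567.
Child Tax Credit: income exceeds $165,800 by $102,350, which is 26 full-or-partial $4,000 increments; reduction = 26 × $50 = $1,300, leaving $2,550.
Total: $1,682 + $4,567 + $2,550 = $8,799.

$8,799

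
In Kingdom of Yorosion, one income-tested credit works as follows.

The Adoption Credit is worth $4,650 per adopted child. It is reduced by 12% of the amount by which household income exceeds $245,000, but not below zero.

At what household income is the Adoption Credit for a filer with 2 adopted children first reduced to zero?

Full credit = 2 × $4,650 = $9,300.
The credit falls by 12% of each dollar above $245,000, so it reaches zero when the excess is $9,300 / 12% = $77,500: income = $245,000 + $77,500 = $322,500.

$322,500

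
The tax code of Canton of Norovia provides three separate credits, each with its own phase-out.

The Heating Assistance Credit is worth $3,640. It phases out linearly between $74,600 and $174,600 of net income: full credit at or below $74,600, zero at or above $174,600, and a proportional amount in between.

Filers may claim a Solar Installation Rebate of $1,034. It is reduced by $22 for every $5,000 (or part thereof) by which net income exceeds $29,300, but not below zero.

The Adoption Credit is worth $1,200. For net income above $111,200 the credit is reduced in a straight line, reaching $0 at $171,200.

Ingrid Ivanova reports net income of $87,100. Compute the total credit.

Heating Assistance Credit: $87,100 is $12,500 into a $100,000 phase-out range, leaving 87,500/100,000 of the credit: $3,640 × 87,500/100,000 = $3,185.
Solar Installation Rebate: income exceeds $29,300 by $57,800, which is 12 full-or-partial $5,000 increments; reduction = 12 × $22 = $264, leaving $770.
Adoption Credit: $87,100 is at or below the $111,200 threshold, so the full $1,200 applies.
Total: $3,185 + $770 + $1,200 = $5,155.

$5,155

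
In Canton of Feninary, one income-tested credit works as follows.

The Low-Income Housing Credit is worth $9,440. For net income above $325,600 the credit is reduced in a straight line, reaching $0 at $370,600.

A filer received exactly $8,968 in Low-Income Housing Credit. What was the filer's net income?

$8,968 is 8,968/9,440 of the full $9,440, so 472/9,440 of the $45,000 range has been used: income = $325,600 + $45,000 × 472/9,440 = $327,850.

$327,850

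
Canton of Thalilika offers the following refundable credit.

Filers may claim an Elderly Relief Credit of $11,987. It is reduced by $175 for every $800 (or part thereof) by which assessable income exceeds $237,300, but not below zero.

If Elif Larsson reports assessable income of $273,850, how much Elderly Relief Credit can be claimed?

$3,937

Elderly Relief Credit: income exceeds $237,300 by $36,550, which is 46 full-or-partial $800 increments; reduction = 46 × $175 = $8,050, leaving $3,937.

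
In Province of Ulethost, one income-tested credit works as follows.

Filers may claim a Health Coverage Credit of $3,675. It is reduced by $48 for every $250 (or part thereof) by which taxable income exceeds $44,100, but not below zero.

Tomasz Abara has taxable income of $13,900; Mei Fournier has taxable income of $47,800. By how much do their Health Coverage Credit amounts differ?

Tomasz ($13,900): Health Coverage Credit: $13,900 is at or below the $44,100 threshold, so the full $3,675 applies.
Mei ($47,800): Health Coverage Credit: income exceeds $44,100 by $3,700, which is 15 full-or-partial $250 increments; reduction = 15 × $48 = $720, leaving $2,955.
Difference: |$3,675 − $2,955| = $720.

$720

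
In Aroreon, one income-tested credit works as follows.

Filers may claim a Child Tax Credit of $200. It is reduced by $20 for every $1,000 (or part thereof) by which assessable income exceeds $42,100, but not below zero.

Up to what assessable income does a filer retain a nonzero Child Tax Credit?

After 9 increments the reduction is 9 × $20 = $180, leaving $20; one more increment wipes it out. Increment 9 ends at excess 9 × $1,000 = $9,000, so the highest qualifying income is $42,100 + $9,000 = $51,100.

$51,100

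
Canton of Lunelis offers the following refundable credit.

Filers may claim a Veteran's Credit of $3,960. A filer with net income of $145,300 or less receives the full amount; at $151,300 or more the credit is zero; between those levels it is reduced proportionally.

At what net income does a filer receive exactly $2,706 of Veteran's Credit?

$147,200

$2,706 is 2,706/3,960 of the full $3,960, so 1,254/3,960 of the $6,000 range has been used: income = $145,300 + $6,000 × 1,254/3,960 = $147,200.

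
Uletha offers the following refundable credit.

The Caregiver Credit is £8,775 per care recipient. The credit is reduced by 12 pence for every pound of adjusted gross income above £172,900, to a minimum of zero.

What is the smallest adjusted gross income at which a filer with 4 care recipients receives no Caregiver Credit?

Full credit = 4 × £8,775 = £35,100.
The credit falls by 12% of each pound above £172,900, so it reaches zero when the excess is £35,100 / 12% = £292,500: income = £172,900 + £292,500 = £465,400.

£465,400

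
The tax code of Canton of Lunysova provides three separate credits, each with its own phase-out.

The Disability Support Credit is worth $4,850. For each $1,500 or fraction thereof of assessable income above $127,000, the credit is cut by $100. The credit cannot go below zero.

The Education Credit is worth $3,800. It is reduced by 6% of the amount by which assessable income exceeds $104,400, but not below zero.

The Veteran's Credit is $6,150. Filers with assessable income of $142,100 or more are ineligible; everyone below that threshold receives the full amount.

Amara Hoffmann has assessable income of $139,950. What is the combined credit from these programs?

Disability Support Credit: income exceeds $127,000 by $12,950, which is 9 full-or-partial $1,500 increments; reduction = 9 × $100 = $900, leaving $3,950.
Education Credit: 6% of the $35,550 excess over $104,400 is $2,133; credit = $3,800 − $2,133 = $1,667.
Veteran's Credit: $139,950 is below the $142,100 cutoff, so the full $6,150 applies.
Total: $3,950 + $1,667 + $6,150 = $11,767.

$11,767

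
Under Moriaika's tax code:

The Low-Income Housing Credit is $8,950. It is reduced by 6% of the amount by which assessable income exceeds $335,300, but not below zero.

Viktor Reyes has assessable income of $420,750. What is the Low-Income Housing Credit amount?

Low-Income Housing Credit: 6% of the $85,450 excess over $335,300 is $5,127; credit = $8,950 − $5,127 = $3,823.

$3,823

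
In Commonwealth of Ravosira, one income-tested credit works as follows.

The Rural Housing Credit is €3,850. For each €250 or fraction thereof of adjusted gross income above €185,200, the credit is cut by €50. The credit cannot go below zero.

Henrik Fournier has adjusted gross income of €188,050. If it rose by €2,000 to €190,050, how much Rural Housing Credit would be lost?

At €188,050 — income exceeds €185,200 by €2,850, which is 12 full-or-partial €250 increments; reduction = 12 × €50 = €600, leaving €3,250.
At €190,050 — income exceeds €185,200 by €4,850, which is 20 full-or-partial €250 increments; reduction = 20 × €50 = €1,000, leaving €2,850.
Lost: €3,250 − €2,850 = €400.

€400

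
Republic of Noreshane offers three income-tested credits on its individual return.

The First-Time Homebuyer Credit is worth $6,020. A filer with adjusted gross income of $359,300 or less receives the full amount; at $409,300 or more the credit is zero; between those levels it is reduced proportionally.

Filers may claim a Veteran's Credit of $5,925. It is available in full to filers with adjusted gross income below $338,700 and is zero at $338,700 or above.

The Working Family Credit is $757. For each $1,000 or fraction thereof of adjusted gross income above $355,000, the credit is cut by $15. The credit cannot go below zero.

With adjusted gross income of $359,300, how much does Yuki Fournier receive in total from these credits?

First-Time Homebuyer Credit: $359,300 is at or below the $359,300 threshold, so the full $6,020 applies.
Veteran's Credit: $359,300 meets or exceeds the $338,700 cutoff, so the credit is $0.
Working Family Credit: income exceeds $355,000 by $4,300, which is 5 full-or-partial $1,000 increments; reduction = 5 × $15 = $75, leaving $682.
Total: $6,020 + $0 + $682 = $6,702.

$6,702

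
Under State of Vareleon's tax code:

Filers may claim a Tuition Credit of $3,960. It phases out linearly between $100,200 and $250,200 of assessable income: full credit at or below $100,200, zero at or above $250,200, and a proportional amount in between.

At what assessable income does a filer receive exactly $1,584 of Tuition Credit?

$190,200

$1,584 is 1,584/3,960 of the full $3,960, so 2,376/3,960 of the $150,000 range has been used: income = $100,200 + $150,000 × 2,376/3,960 = $190,200.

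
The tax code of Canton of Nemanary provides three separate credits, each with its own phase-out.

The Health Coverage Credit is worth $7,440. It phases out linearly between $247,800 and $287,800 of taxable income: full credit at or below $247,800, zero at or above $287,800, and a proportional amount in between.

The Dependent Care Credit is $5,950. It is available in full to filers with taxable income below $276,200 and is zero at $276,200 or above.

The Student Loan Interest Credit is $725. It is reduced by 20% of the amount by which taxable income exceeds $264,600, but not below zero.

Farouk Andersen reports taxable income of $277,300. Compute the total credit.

$1,953

Health Coverage Credit: $277,300 is $29,500 into a $40,000 phase-out range, leaving 10,500/40,000 of the credit: $7,440 × 10,500/40,000 = $1,953.
Dependent Care Credit: $277,300 meets or exceeds the $276,200 cutoff, so the credit is $0.
Student Loan Interest Credit: 20% of the $12,700 excess over $264,600 is $2,540 ≥ base, so the credit is $0.
Total: $1,953 + $0 + $0 = $1,953.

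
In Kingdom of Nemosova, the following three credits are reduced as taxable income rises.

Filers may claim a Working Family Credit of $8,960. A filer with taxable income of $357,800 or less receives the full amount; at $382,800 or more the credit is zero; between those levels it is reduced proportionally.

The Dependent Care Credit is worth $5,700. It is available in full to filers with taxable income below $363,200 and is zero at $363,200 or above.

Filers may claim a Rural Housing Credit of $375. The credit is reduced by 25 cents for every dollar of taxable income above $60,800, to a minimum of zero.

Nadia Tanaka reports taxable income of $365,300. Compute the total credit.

Working Family Credit: $365,300 is $7,500 into a $25,000 phase-out range, leaving 17,500/25,000 of the credit: $8,960 × 17,500/25,000 = $6,272.
Dependent Care Credit: $365,300 meets or exceeds the $363,200 cutoff, so the credit is $0.
Rural Housing Credit: 25% of the $304,500 excess over $60,800 is $76,125 ≥ base, so the credit is $0.
Total: $6,272 + $0 + $0 = $6,272.

$6,272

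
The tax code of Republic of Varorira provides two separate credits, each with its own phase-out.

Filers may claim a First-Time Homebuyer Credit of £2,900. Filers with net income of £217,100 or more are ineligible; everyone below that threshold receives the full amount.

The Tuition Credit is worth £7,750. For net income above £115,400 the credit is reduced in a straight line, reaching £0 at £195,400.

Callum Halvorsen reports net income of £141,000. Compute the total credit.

£8,170

First-Time Homebuyer Credit: £141,000 is below the £217,100 cutoff, so the full £2,900 applies.
Tuition Credit: £141,000 is £25,600 into a £80,000 phase-out range, leaving 54,400/80,000 of the credit: £7,750 × 54,400/80,000 = £5,270.
Total: £2,900 + £5,270 = £8,170.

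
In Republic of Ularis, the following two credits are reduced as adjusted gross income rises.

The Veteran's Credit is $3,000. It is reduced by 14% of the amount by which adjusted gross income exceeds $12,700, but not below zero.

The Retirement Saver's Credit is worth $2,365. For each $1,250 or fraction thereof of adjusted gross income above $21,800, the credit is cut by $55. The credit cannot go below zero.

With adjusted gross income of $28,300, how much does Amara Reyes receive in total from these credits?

$2,851

Veteran's Credit: 14% of the $15,600 excess over $12,700 is $2,184; credit = $3,000 − $2,184 = $816.
Retirement Saver's Credit: income exceeds $21,800 by $6,500, which is 6 full-or-partial $1,250 increments; reduction = 6 × $55 = $330, leaving $2,035.
Total: $816 + $2,035 = $2,851.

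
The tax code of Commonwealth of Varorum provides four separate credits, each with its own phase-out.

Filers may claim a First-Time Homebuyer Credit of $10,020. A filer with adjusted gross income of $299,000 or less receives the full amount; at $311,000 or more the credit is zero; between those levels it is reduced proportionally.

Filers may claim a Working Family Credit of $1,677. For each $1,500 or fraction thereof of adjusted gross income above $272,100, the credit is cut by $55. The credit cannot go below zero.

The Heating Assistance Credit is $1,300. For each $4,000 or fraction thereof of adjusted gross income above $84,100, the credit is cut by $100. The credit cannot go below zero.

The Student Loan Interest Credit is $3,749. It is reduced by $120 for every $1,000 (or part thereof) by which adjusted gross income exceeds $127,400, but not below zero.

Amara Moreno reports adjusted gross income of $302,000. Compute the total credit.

$8,092

First-Time Homebuyer Credit: $302,000 is $3,000 into a $12,000 phase-out range, leaving 9,000/12,000 of the credit: $10,020 × 9,000/12,000 = $7,515.
Working Family Credit: income exceeds $272,100 by $29,900, which is 20 full-or-partial $1,500 increments; reduction = 20 × $55 = $1,100, leaving $577.
Heating Assistance Credit: income exceeds $84,100 by $217,900 → 55 increments × $100 = $5,500 ≥ base, so the credit is $0.
Student Loan Interest Credit: income exceeds $127,400 by $174,600 → 175 increments × $120 = $21,000 ≥ base, so the credit is $0.
Total: $7,515 + $577 + $0 + $0 = $8,092.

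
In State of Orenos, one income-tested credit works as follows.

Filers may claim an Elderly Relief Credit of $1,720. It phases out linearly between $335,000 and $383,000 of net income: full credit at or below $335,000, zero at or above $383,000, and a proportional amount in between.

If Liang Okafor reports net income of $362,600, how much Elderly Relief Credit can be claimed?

$731

Elderly Relief Credit: $362,600 is $27,600 into a $48,000 phase-out range, leaving 20,400/48,000 of the credit: $1,720 × 20,400/48,000 = $731.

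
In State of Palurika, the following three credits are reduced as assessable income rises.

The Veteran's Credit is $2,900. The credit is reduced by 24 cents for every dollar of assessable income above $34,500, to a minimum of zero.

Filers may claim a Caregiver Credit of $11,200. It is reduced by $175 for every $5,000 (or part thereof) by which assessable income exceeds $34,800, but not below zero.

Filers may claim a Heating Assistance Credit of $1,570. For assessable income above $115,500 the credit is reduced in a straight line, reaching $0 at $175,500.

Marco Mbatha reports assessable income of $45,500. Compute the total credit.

$12,505

Veteran's Credit: 24% of the $11,000 excess over $34,500 is $2,640; credit = $2,900 − $2,640 = $260.
Caregiver Credit: income exceeds $34,800 by $10,700, which is 3 full-or-partial $5,000 increments; reduction = 3 × $175 = $525, leaving $10,675.
Heating Assistance Credit: $45,500 is at or below the $115,500 threshold, so the full $1,570 applies.
Total: $260 + $10,675 + $1,570 = $12,505.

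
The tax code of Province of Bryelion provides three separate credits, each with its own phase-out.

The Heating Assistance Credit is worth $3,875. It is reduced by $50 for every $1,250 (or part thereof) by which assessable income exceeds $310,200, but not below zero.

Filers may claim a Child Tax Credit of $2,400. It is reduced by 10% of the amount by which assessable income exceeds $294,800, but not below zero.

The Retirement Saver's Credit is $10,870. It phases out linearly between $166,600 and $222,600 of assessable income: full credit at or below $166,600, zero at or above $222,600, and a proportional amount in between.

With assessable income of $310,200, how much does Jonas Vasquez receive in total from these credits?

$4,735

Heating Assistance Credit: $310,200 is at or below the $310,200 threshold, so the full $3,875 applies.
Child Tax Credit: 10% of the $15,400 excess over $294,800 is $1,540; credit = $2,400 − $1,540 = $860.
Retirement Saver's Credit: $310,200 is at or above $222,600, so the credit is $0.
Total: $3,875 + $860 + $0 = $4,735.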